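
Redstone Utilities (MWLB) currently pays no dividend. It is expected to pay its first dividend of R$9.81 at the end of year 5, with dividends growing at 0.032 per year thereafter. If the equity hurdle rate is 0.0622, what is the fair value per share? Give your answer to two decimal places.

Deferred-dividend DDM. At t=4 the remaining stream is a growing perpetuity with first payment D_5 = 9.81.
V_4 = D_5/(r−g) = 9.81/(0.0622−0.032) = 324.8344
P₀ = V_4/(1+r)^4 = 324.8344/(1+0.0622)^4 = 255.1743

R$255.17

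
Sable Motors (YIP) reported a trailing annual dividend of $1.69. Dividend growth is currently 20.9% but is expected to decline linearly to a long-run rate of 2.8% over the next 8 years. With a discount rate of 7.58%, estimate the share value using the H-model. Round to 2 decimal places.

H-model: P₀ = D₀[(1+g_L) + H(g_S−g_L)]/(r−g_L), with H = 8/2 = 4.
P₀ = 1.69 × [(1+0.028) + 4×(0.209−0.028)] / (0.0758−0.028)
   = 1.69 × 1.7520 / 0.0478 = 61.9431

$61.94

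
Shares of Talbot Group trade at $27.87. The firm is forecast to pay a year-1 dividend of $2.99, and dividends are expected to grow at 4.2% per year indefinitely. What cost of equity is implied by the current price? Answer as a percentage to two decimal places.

Rearranging the constant-growth DDM: r = D₁/P₀ + g.
r = 2.9900 / 27.87 + 0.042 = 0.10728 + 0.042 = 0.14928

14.93%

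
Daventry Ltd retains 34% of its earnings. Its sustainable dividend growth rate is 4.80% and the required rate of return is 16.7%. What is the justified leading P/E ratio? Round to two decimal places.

Payout ratio b = 1 − 0.34 = 0.66.
Justified leading P/E = b/(r−g) = 0.66/(0.167−0.048) = 5.5462

5.55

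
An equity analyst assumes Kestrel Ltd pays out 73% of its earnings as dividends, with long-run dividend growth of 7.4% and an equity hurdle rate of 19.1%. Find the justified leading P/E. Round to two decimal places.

6.24

Justified leading P/E = b/(r−g) = 0.73/(0.191−0.074) = 6.2393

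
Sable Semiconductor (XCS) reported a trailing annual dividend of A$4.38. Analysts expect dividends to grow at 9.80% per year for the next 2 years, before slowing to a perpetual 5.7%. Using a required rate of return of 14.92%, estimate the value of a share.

Two-stage DDM. Project D₁…D_2 at 0.098, terminal growth 0.057, discount at r = 0.1492.
D_1 = 4.8092
D_2 = 5.2805
Terminal value at t=2: TV = D_3/(r−g) = 5.5815/(0.1492−0.057) = 60.5373
P₀ = 4.8092/(1+0.1492)^1 + 5.2805/(1+0.1492)^2 + 60.5373/(1+0.1492)^2 = 54.0219

A$54.02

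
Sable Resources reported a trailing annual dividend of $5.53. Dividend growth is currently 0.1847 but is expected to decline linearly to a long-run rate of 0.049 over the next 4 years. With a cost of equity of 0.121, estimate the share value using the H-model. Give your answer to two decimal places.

H-model: P₀ = D₀[(1+g_L) + H(g_S−g_L)]/(r−g_L), with H = 4/2 = 2.
P₀ = 5.53 × [(1+0.049) + 2×(0.1847−0.049)] / (0.121−0.049)
   = 5.53 × 1.3204 / 0.072 = 101.4141

$101.41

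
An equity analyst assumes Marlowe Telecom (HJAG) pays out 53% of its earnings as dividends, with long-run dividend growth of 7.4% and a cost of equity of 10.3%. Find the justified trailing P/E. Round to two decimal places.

Justified trailing P/E = b(1+g)/(r−g) = 0.53×(1+0.074)/(0.103−0.074) = 19.6283

19.63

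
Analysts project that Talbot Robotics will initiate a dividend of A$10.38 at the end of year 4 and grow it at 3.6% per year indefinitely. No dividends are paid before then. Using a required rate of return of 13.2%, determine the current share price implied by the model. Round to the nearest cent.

A$74.54

Deferred-dividend DDM. At t=3 the remaining stream is a growing perpetuity with first payment D_4 = 10.38.
V_3 = D_4/(r−g) = 10.38/(0.132−0.036) = 108.1250
P₀ = V_3/(1+r)^3 = 108.1250/(1+0.132)^3 = 74.5396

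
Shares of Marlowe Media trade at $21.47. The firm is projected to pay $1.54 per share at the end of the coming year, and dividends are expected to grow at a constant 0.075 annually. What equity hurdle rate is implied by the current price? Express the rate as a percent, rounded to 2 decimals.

Rearranging the constant-growth DDM: r = D₁/P₀ + g.
r = 1.5400 / 21.47 + 0.075 = 0.07173 + 0.075 = 0.14673

14.67%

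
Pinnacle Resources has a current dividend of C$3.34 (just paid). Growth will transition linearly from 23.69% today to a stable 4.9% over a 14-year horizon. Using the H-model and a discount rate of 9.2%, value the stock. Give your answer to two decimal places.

H-model: P₀ = D₀[(1+g_L) + H(g_S−g_L)]/(r−g_L), with H = 14/2 = 7.
P₀ = 3.34 × [(1+0.049) + 7×(0.2369−0.049)] / (0.092−0.049)
   = 3.34 × 2.3643 / 0.043 = 183.6456

C$183.65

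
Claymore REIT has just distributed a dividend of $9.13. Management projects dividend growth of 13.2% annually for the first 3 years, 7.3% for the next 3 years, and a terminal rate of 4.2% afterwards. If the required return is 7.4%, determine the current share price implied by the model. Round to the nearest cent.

Three-stage DDM. Project D₁…D_6; terminal Gordon value at t=6 with g = 0.042; discount at r = 0.074.
D_1 = 10.3352
D_2 = 11.6994
D_3 = 13.2437
D_4 = 14.2105
D_5 = 15.2479
D_6 = 16.3610
TV_6 = 17.0481/(0.074−0.042) = 532.7543
P₀ = Σ Dₜ/(1+r)ᵗ + TV_6/(1+r)^6 = 409.6053

$409.61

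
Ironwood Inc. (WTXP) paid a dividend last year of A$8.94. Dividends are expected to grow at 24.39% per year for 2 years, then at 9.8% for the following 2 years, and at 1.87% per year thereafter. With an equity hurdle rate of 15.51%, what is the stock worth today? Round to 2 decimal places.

Three-stage DDM. Project D₁…D_4; terminal Gordon value at t=4 with g = 0.0187; discount at r = 0.1551.
D_1 = 11.1205
D_2 = 13.8327
D_3 = 15.1884
D_4 = 16.6768
TV_4 = 16.9887/(0.1551−0.0187) = 124.5504
P₀ = Σ Dₜ/(1+r)ᵗ + TV_4/(1+r)^4 = 109.1800

A$109.18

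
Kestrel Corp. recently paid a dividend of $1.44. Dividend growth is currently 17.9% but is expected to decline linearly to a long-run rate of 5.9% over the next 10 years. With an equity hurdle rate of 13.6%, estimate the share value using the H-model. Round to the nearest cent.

$31.03

H-model: P₀ = D₀[(1+g_L) + H(g_S−g_L)]/(r−g_L), with H = 10/2 = 5.
P₀ = 1.44 × [(1+0.059) + 5×(0.179−0.059)] / (0.136−0.059)
   = 1.44 × 1.6590 / 0.077 = 31.0255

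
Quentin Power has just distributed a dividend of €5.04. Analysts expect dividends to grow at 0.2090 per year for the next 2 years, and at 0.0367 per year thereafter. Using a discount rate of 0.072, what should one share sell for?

Two-stage DDM. Project D₁…D_2 at 0.209, terminal growth 0.0367, discount at r = 0.072.
D_1 = 6.0934
D_2 = 7.3669
Terminal value at t=2: TV = D_3/(r−g) = 7.6372/(0.072−0.0367) = 216.3523
P₀ = 6.0934/(1+0.072)^1 + 7.3669/(1+0.072)^2 + 216.3523/(1+0.072)^2 = 200.3607

€200.36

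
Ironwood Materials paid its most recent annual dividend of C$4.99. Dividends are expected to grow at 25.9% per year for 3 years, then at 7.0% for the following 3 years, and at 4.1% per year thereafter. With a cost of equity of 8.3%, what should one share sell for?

Three-stage DDM. Project D₁…D_6; terminal Gordon value at t=6 with g = 0.041; discount at r = 0.083.
D_1 = 6.2824
D_2 = 7.9096
D_3 = 9.9581
D_4 = 10.6552
D_5 = 11.4011
D_6 = 12.1991
TV_6 = 12.6993/(0.083−0.041) = 302.3643
P₀ = Σ Dₜ/(1+r)ᵗ + TV_6/(1+r)^6 = 230.7385

C$230.74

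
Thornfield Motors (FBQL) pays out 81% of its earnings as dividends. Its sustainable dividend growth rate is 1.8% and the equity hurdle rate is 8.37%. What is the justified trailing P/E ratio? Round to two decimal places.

Justified trailing P/E = b(1+g)/(r−g) = 0.81×(1+0.018)/(0.0837−0.018) = 12.5507

12.55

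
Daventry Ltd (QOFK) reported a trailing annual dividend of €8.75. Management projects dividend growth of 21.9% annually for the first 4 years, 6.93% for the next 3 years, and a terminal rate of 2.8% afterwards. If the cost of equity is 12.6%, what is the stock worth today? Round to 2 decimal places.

€183.37

Three-stage DDM. Project D₁…D_7; terminal Gordon value at t=7 with g = 0.028; discount at r = 0.126.
D_1 = 10.6662
D_2 = 13.0022
D_3 = 15.8496
D_4 = 19.3207
D_5 = 20.6596
D_6 = 22.0913
D_7 = 23.6223
TV_7 = 24.2837/(0.126−0.028) = 247.7928
P₀ = Σ Dₜ/(1+r)ᵗ + TV_7/(1+r)^7 = 183.3692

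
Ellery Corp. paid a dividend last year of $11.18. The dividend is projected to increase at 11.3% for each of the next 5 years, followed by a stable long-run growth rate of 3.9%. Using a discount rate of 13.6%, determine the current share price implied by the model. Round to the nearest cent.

$160.71

Two-stage DDM. Project D₁…D_5 at 0.113, terminal growth 0.039, discount at r = 0.136.
D_1 = 12.4433
D_2 = 13.8494
D_3 = 15.4144
D_4 = 17.1563
D_5 = 19.0949
Terminal value at t=5: TV = D_6/(r−g) = 19.8396/(0.136−0.039) = 204.5321
P₀ = 12.4433/(1+0.136)^1 + 13.8494/(1+0.136)^2 + 15.4144/(1+0.136)^3 + 17.1563/(1+0.136)^4 + 19.0949/(1+0.136)^5 + 204.5321/(1+0.136)^5 = 160.7059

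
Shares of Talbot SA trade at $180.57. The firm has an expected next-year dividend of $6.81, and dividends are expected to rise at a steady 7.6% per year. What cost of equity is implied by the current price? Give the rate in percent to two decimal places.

Rearranging the constant-growth DDM: r = D₁/P₀ + g.
r = 6.8100 / 180.57 + 0.076 = 0.03771 + 0.076 = 0.11371

11.37%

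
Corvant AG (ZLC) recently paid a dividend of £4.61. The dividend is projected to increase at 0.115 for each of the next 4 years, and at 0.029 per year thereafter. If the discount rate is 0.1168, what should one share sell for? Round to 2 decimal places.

Two-stage DDM. Project D₁…D_4 at 0.115, terminal growth 0.029, discount at r = 0.1168.
D_1 = 5.1402
D_2 = 5.7313
D_3 = 6.3904
D_4 = 7.1253
Terminal value at t=4: TV = D_5/(r−g) = 7.3319/(0.1168−0.029) = 83.5067
P₀ = 5.1402/(1+0.1168)^1 + 5.7313/(1+0.1168)^2 + 6.3904/(1+0.1168)^3 + 7.1253/(1+0.1168)^4 + 83.5067/(1+0.1168)^4 = 72.0467

£72.05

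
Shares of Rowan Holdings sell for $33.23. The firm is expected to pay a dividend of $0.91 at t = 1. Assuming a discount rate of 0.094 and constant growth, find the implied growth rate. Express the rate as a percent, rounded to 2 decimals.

6.66%

From P₀ = D₁/(r − g), the implied growth is g = r − D₁/P₀.
g = 0.094 − 0.91/33.23 = 0.094 − 0.02738 = 0.06662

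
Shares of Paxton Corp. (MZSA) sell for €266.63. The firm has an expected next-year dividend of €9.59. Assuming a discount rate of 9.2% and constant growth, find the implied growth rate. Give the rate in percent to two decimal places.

From P₀ = D₁/(r − g), the implied growth is g = r − D₁/P₀.
g = 0.092 − 9.59/266.63 = 0.092 − 0.03597 = 0.05603

5.60%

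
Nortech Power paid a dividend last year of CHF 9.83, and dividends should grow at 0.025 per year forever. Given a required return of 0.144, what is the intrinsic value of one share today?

Gordon growth model: P₀ = D₁/(r − g). D₁ = 9.83 × (1 + 0.025) = 10.0757.
P₀ = 10.0757 / (0.144 − 0.025) = 10.0757 / 0.119 = 84.6702

CHF 84.67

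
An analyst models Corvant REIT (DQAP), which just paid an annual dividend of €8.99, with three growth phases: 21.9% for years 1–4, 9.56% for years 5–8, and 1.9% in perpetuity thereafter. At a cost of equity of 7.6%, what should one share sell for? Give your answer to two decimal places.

Three-stage DDM. Project D₁…D_8; terminal Gordon value at t=8 with g = 0.019; discount at r = 0.076.
D_1 = 10.9588
D_2 = 13.3588
D_3 = 16.2844
D_4 = 19.8506
D_5 = 21.7484
D_6 = 23.8275
D_7 = 26.1054
D_8 = 28.6011
TV_8 = 29.1445/(0.076−0.019) = 511.3072
P₀ = Σ Dₜ/(1+r)ᵗ + TV_8/(1+r)^8 = 396.1534

€396.15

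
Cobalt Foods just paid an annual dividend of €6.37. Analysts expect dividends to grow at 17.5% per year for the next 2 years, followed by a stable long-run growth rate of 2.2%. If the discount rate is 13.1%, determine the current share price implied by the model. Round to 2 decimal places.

Two-stage DDM. Project D₁…D_2 at 0.175, terminal growth 0.022, discount at r = 0.131.
D_1 = 7.4848
D_2 = 8.7946
Terminal value at t=2: TV = D_3/(r−g) = 8.9881/(0.131−0.022) = 82.4593
P₀ = 7.4848/(1+0.131)^1 + 8.7946/(1+0.131)^2 + 82.4593/(1+0.131)^2 = 77.9567

€77.96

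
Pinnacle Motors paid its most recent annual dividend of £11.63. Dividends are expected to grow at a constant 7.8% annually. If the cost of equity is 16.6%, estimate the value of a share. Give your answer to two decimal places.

Gordon growth model: P₀ = D₁/(r − g). D₁ = 11.63 × (1 + 0.078) = 12.5371.
P₀ = 12.5371 / (0.166 − 0.078) = 12.5371 / 0.088 = 142.4675

£142.47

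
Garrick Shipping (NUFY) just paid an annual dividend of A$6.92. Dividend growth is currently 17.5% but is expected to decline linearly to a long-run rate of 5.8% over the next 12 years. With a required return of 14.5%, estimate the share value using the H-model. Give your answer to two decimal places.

A$139.99

H-model: P₀ = D₀[(1+g_L) + H(g_S−g_L)]/(r−g_L), with H = 12/2 = 6.
P₀ = 6.92 × [(1+0.058) + 6×(0.175−0.058)] / (0.145−0.058)
   = 6.92 × 1.7600 / 0.087 = 139.9908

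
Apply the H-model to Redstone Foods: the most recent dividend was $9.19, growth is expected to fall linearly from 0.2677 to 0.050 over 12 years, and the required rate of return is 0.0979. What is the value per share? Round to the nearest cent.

H-model: P₀ = D₀[(1+g_L) + H(g_S−g_L)]/(r−g_L), with H = 12/2 = 6.
P₀ = 9.19 × [(1+0.05) + 6×(0.2677−0.05)] / (0.0979−0.05)
   = 9.19 × 2.3562 / 0.0479 = 452.0559

$452.06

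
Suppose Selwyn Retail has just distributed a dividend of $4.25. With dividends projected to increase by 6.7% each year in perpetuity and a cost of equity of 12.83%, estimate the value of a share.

Gordon growth model: P₀ = D₁/(r − g). D₁ = 4.25 × (1 + 0.067) = 4.5347.
P₀ = 4.5347 / (0.1283 − 0.067) = 4.5347 / 0.0613 = 73.9763

$73.98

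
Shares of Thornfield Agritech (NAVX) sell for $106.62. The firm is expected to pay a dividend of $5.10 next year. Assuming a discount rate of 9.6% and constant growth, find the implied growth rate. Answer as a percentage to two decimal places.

From P₀ = D₁/(r − g), the implied growth is g = r − D₁/P₀.
g = 0.096 − 5.10/106.62 = 0.096 − 0.04783 = 0.04817

4.82%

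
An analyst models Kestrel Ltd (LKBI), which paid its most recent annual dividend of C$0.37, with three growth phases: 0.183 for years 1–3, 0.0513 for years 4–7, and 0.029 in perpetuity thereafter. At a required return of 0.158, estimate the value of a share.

Three-stage DDM. Project D₁…D_7; terminal Gordon value at t=7 with g = 0.029; discount at r = 0.158.
D_1 = 0.4377
D_2 = 0.5178
D_3 = 0.6126
D_4 = 0.6440
D_5 = 0.6770
D_6 = 0.7118
D_7 = 0.7483
TV_7 = 0.7700/(0.158−0.029) = 5.9688
P₀ = Σ Dₜ/(1+r)ᵗ + TV_7/(1+r)^7 = 4.5427

C$4.54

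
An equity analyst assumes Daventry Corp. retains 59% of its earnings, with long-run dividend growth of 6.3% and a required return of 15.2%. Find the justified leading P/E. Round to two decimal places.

Payout ratio b = 1 − 0.59 = 0.41.
Justified leading P/E = b/(r−g) = 0.41/(0.152−0.063) = 4.6067

4.61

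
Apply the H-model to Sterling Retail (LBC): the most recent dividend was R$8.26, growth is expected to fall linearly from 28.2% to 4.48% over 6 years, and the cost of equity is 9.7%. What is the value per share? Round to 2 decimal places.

R$277.93

H-model: P₀ = D₀[(1+g_L) + H(g_S−g_L)]/(r−g_L), with H = 6/2 = 3.
P₀ = 8.26 × [(1+0.0448) + 3×(0.282−0.0448)] / (0.097−0.0448)
   = 8.26 × 1.7564 / 0.0522 = 277.9284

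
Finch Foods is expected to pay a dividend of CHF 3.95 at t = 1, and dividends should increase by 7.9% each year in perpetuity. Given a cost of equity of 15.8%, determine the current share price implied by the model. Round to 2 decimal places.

Gordon growth model: P₀ = D₁/(r − g), with D₁ = 3.95 given directly.
P₀ = 3.9500 / (0.158 − 0.079) = 3.9500 / 0.079 = 50.0000

CHF 50.00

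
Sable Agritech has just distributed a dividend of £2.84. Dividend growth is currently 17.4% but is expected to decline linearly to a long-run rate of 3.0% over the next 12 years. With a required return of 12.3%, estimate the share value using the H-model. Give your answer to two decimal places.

H-model: P₀ = D₀[(1+g_L) + H(g_S−g_L)]/(r−g_L), with H = 12/2 = 6.
P₀ = 2.84 × [(1+0.03) + 6×(0.174−0.03)] / (0.123−0.03)
   = 2.84 × 1.8940 / 0.093 = 57.8383

£57.84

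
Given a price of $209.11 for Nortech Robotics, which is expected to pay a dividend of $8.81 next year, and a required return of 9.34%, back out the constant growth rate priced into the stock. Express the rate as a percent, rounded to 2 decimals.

From P₀ = D₁/(r − g), the implied growth is g = r − D₁/P₀.
g = 0.0934 − 8.81/209.11 = 0.0934 − 0.04213 = 0.05127

5.13%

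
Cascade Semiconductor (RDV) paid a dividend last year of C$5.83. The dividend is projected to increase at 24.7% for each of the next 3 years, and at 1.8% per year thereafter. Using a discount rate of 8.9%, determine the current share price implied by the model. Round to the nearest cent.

C$148.58

Two-stage DDM. Project D₁…D_3 at 0.247, terminal growth 0.018, discount at r = 0.089.
D_1 = 7.2700
D_2 = 9.0657
D_3 = 11.3049
Terminal value at t=3: TV = D_4/(r−g) = 11.5084/(0.089−0.018) = 162.0904
P₀ = 7.2700/(1+0.089)^1 + 9.0657/(1+0.089)^2 + 11.3049/(1+0.089)^3 + 162.0904/(1+0.089)^3 = 148.5825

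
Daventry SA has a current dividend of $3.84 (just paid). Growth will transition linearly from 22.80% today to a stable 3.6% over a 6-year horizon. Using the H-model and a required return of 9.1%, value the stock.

$112.55

H-model: P₀ = D₀[(1+g_L) + H(g_S−g_L)]/(r−g_L), with H = 6/2 = 3.
P₀ = 3.84 × [(1+0.036) + 3×(0.228−0.036)] / (0.091−0.036)
   = 3.84 × 1.6120 / 0.055 = 112.5469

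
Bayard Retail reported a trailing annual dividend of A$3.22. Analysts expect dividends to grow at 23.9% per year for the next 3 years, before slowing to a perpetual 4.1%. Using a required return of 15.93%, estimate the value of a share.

A$45.64

Two-stage DDM. Project D₁…D_3 at 0.239, terminal growth 0.041, discount at r = 0.1593.
D_1 = 3.9896
D_2 = 4.9431
D_3 = 6.1245
Terminal value at t=3: TV = D_4/(r−g) = 6.3756/(0.1593−0.041) = 53.8934
P₀ = 3.9896/(1+0.1593)^1 + 4.9431/(1+0.1593)^2 + 6.1245/(1+0.1593)^3 + 53.8934/(1+0.1593)^3 = 45.6400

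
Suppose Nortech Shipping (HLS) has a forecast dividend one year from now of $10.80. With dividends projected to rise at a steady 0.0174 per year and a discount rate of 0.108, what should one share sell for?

$119.21

Gordon growth model: P₀ = D₁/(r − g), with D₁ = 10.80 given directly.
P₀ = 10.8000 / (0.108 − 0.0174) = 10.8000 / 0.0906 = 119.2053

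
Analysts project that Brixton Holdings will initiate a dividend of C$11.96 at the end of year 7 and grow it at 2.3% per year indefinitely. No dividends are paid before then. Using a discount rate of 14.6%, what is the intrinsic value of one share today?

C$42.93

Deferred-dividend DDM. At t=6 the remaining stream is a growing perpetuity with first payment D_7 = 11.96.
V_6 = D_7/(r−g) = 11.96/(0.146−0.023) = 97.2358
P₀ = V_6/(1+r)^6 = 97.2358/(1+0.146)^6 = 42.9258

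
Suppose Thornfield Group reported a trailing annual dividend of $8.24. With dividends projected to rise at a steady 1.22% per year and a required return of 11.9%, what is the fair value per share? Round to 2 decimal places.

$78.09

Gordon growth model: P₀ = D₁/(r − g). D₁ = 8.24 × (1 + 0.0122) = 8.3405.
P₀ = 8.3405 / (0.119 − 0.0122) = 8.3405 / 0.1068 = 78.0948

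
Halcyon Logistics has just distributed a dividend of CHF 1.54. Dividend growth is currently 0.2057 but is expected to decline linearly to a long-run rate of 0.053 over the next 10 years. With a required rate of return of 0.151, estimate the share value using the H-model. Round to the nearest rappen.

H-model: P₀ = D₀[(1+g_L) + H(g_S−g_L)]/(r−g_L), with H = 10/2 = 5.
P₀ = 1.54 × [(1+0.053) + 5×(0.2057−0.053)] / (0.151−0.053)
   = 1.54 × 1.8165 / 0.098 = 28.5450

CHF 28.55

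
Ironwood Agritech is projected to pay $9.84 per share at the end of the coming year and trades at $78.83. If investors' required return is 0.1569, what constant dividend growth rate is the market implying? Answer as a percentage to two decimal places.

3.21%

From P₀ = D₁/(r − g), the implied growth is g = r − D₁/P₀.
g = 0.1569 − 9.84/78.83 = 0.1569 − 0.12483 = 0.03207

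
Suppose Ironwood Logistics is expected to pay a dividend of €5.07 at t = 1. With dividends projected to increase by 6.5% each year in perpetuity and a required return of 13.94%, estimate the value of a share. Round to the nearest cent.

Gordon growth model: P₀ = D₁/(r − g), with D₁ = 5.07 given directly.
P₀ = 5.0700 / (0.1394 − 0.065) = 5.0700 / 0.0744 = 68.1452

€68.15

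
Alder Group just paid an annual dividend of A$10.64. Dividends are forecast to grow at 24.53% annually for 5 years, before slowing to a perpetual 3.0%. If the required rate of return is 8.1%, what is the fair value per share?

Two-stage DDM. Project D₁…D_5 at 0.2453, terminal growth 0.03, discount at r = 0.081.
D_1 = 13.2500
D_2 = 16.5002
D_3 = 20.5477
D_4 = 25.5881
D_5 = 31.8648
Terminal value at t=5: TV = D_6/(r−g) = 32.8208/(0.081−0.03) = 643.5446
P₀ = 13.2500/(1+0.081)^1 + 16.5002/(1+0.081)^2 + 20.5477/(1+0.081)^3 + 25.5881/(1+0.081)^4 + 31.8648/(1+0.081)^5 + 643.5446/(1+0.081)^5 = 518.9321

A$518.93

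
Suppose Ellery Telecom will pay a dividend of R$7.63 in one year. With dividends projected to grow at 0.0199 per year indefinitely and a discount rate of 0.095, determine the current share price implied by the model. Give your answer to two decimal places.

Gordon growth model: P₀ = D₁/(r − g), with D₁ = 7.63 given directly.
P₀ = 7.6300 / (0.095 − 0.0199) = 7.6300 / 0.0751 = 101.5979

R$101.60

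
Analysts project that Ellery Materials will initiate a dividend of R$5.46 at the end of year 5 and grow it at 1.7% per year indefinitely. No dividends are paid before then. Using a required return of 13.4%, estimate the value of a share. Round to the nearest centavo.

R$28.22

Deferred-dividend DDM. At t=4 the remaining stream is a growing perpetuity with first payment D_5 = 5.46.
V_4 = D_5/(r−g) = 5.46/(0.134−0.017) = 46.6667
P₀ = V_4/(1+r)^4 = 46.6667/(1+0.134)^4 = 28.2198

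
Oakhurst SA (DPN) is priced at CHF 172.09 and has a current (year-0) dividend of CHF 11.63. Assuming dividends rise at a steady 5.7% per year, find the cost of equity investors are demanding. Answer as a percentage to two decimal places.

Rearranging the constant-growth DDM: r = D₁/P₀ + g.
D₁ = 11.63 × (1 + 0.057) = 12.2929.
r = 12.2929 / 172.09 + 0.057 = 0.07143 + 0.057 = 0.12843

12.84%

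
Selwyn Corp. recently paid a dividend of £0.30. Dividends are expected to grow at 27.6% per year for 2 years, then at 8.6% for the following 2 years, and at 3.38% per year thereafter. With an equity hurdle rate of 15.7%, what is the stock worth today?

Three-stage DDM. Project D₁…D_4; terminal Gordon value at t=4 with g = 0.0338; discount at r = 0.157.
D_1 = 0.3828
D_2 = 0.4885
D_3 = 0.5305
D_4 = 0.5761
TV_4 = 0.5956/(0.157−0.0338) = 4.8340
P₀ = Σ Dₜ/(1+r)ᵗ + TV_4/(1+r)^4 = 4.0573

£4.06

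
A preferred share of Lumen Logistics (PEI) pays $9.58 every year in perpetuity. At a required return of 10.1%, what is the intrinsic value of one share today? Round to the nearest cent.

Zero-growth DDM (perpetuity): P₀ = D/r = 9.58 / 0.101 = 94.8515

$94.85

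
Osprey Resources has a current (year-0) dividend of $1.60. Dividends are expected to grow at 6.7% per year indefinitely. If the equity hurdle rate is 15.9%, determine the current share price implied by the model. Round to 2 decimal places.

$18.56

Gordon growth model: P₀ = D₁/(r − g). D₁ = 1.60 × (1 + 0.067) = 1.7072.
P₀ = 1.7072 / (0.159 − 0.067) = 1.7072 / 0.092 = 18.5565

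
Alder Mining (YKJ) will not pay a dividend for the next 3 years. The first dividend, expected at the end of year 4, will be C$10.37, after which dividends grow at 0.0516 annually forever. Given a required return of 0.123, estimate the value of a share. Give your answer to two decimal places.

C$102.55

Deferred-dividend DDM. At t=3 the remaining stream is a growing perpetuity with first payment D_4 = 10.37.
V_3 = D_4/(r−g) = 10.37/(0.123−0.0516) = 145.2381
P₀ = V_3/(1+r)^3 = 145.2381/(1+0.123)^3 = 102.5513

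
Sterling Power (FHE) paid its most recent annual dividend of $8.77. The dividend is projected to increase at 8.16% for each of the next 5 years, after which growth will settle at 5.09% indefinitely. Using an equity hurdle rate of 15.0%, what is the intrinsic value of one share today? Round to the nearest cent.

$105.06

Two-stage DDM. Project D₁…D_5 at 0.0816, terminal growth 0.0509, discount at r = 0.15.
D_1 = 9.4856
D_2 = 10.2597
D_3 = 11.0968
D_4 = 12.0024
D_5 = 12.9817
Terminal value at t=5: TV = D_6/(r−g) = 13.6425/(0.15−0.0509) = 137.6641
P₀ = 9.4856/(1+0.15)^1 + 10.2597/(1+0.15)^2 + 11.0968/(1+0.15)^3 + 12.0024/(1+0.15)^4 + 12.9817/(1+0.15)^5 + 137.6641/(1+0.15)^5 = 105.0625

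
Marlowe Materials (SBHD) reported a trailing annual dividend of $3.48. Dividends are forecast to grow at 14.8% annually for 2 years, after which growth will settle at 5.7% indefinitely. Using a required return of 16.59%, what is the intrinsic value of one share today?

Two-stage DDM. Project D₁…D_2 at 0.148, terminal growth 0.057, discount at r = 0.1659.
D_1 = 3.9950
D_2 = 4.5863
Terminal value at t=2: TV = D_3/(r−g) = 4.8477/(0.1659−0.057) = 44.5154
P₀ = 3.9950/(1+0.1659)^1 + 4.5863/(1+0.1659)^2 + 44.5154/(1+0.1659)^2 = 39.5487

$39.55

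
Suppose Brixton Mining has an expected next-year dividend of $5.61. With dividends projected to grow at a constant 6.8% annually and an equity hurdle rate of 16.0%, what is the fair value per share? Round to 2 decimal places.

$60.98

Gordon growth model: P₀ = D₁/(r − g), with D₁ = 5.61 given directly.
P₀ = 5.6100 / (0.16 − 0.068) = 5.6100 / 0.092 = 60.9783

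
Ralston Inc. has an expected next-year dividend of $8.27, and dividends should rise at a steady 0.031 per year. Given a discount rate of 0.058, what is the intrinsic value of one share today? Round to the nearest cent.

$306.30

Gordon growth model: P₀ = D₁/(r − g), with D₁ = 8.27 given directly.
P₀ = 8.2700 / (0.058 − 0.031) = 8.2700 / 0.027 = 306.2963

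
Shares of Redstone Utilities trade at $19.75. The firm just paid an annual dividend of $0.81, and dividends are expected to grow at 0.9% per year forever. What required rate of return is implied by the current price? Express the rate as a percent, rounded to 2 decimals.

Rearranging the constant-growth DDM: r = D₁/P₀ + g.
D₁ = 0.81 × (1 + 0.009) = 0.8173.
r = 0.8173 / 19.75 + 0.009 = 0.04138 + 0.009 = 0.05038

5.04%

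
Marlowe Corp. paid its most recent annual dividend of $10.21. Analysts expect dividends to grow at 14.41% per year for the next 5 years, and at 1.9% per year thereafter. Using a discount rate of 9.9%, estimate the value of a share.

Two-stage DDM. Project D₁…D_5 at 0.1441, terminal growth 0.019, discount at r = 0.099.
D_1 = 11.6813
D_2 = 13.3645
D_3 = 15.2904
D_4 = 17.4937
D_5 = 20.0145
Terminal value at t=5: TV = D_6/(r−g) = 20.3948/(0.099−0.019) = 254.9352
P₀ = 11.6813/(1+0.099)^1 + 13.3645/(1+0.099)^2 + 15.2904/(1+0.099)^3 + 17.4937/(1+0.099)^4 + 20.0145/(1+0.099)^5 + 254.9352/(1+0.099)^5 = 216.7057

$216.71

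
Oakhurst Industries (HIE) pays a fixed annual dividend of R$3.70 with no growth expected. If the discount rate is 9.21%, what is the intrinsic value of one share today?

Zero-growth DDM (perpetuity): P₀ = D/r = 3.70 / 0.0921 = 40.1737

R$40.17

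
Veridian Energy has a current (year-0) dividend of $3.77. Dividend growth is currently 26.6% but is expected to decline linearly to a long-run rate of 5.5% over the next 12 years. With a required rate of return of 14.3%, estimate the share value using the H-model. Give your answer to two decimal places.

H-model: P₀ = D₀[(1+g_L) + H(g_S−g_L)]/(r−g_L), with H = 12/2 = 6.
P₀ = 3.77 × [(1+0.055) + 6×(0.266−0.055)] / (0.143−0.055)
   = 3.77 × 2.3210 / 0.088 = 99.4337

$99.43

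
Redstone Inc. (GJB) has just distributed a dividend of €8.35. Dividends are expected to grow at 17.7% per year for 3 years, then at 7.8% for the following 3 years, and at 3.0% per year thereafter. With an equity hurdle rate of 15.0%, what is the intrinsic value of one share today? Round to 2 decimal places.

Three-stage DDM. Project D₁…D_6; terminal Gordon value at t=6 with g = 0.03; discount at r = 0.15.
D_1 = 9.8279
D_2 = 11.5675
D_3 = 13.6149
D_4 = 14.6769
D_5 = 15.8217
D_6 = 17.0558
TV_6 = 17.5675/(0.15−0.03) = 146.3956
P₀ = Σ Dₜ/(1+r)ᵗ + TV_6/(1+r)^6 = 113.1671

€113.17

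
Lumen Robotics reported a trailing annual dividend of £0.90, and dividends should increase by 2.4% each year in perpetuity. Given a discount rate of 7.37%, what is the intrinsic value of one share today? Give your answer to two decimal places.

Gordon growth model: P₀ = D₁/(r − g). D₁ = 0.90 × (1 + 0.024) = 0.9216.
P₀ = 0.9216 / (0.0737 − 0.024) = 0.9216 / 0.0497 = 18.5433

£18.54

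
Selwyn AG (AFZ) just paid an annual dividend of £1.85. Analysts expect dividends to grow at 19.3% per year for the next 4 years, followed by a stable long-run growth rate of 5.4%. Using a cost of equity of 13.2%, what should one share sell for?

£39.29

Two-stage DDM. Project D₁…D_4 at 0.193, terminal growth 0.054, discount at r = 0.132.
D_1 = 2.2071
D_2 = 2.6330
D_3 = 3.1412
D_4 = 3.7474
Terminal value at t=4: TV = D_5/(r−g) = 3.9498/(0.132−0.054) = 50.6383
P₀ = 2.2071/(1+0.132)^1 + 2.6330/(1+0.132)^2 + 3.1412/(1+0.132)^3 + 3.7474/(1+0.132)^4 + 50.6383/(1+0.132)^4 = 39.2906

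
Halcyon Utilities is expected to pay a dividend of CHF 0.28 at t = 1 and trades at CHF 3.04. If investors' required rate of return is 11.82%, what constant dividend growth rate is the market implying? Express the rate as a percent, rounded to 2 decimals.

2.61%

From P₀ = D₁/(r − g), the implied growth is g = r − D₁/P₀.
g = 0.1182 − 0.28/3.04 = 0.1182 − 0.09211 = 0.02609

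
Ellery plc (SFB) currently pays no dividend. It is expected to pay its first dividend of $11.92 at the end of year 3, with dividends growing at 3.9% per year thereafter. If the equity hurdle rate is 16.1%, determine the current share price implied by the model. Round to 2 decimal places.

Deferred-dividend DDM. At t=2 the remaining stream is a growing perpetuity with first payment D_3 = 11.92.
V_2 = D_3/(r−g) = 11.92/(0.161−0.039) = 97.7049
P₀ = V_2/(1+r)^2 = 97.7049/(1+0.161)^2 = 72.4856

$72.49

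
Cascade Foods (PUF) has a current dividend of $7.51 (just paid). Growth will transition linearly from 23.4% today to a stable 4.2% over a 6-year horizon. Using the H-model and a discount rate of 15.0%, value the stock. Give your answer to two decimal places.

H-model: P₀ = D₀[(1+g_L) + H(g_S−g_L)]/(r−g_L), with H = 6/2 = 3.
P₀ = 7.51 × [(1+0.042) + 3×(0.234−0.042)] / (0.15−0.042)
   = 7.51 × 1.6180 / 0.108 = 112.5109

$112.51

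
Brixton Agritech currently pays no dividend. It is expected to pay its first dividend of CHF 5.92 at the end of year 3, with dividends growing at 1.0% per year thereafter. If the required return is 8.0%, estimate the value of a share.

CHF 72.51

Deferred-dividend DDM. At t=2 the remaining stream is a growing perpetuity with first payment D_3 = 5.92.
V_2 = D_3/(r−g) = 5.92/(0.08−0.01) = 84.5714
P₀ = V_2/(1+r)^2 = 84.5714/(1+0.08)^2 = 72.5064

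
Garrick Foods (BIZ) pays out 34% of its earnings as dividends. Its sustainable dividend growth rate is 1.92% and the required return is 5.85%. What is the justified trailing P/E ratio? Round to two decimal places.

Justified trailing P/E = b(1+g)/(r−g) = 0.34×(1+0.0192)/(0.0585−0.0192) = 8.8175

8.82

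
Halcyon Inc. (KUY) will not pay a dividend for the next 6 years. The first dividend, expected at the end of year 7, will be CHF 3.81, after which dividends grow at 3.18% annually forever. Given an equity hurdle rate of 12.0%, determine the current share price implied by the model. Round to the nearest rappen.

Deferred-dividend DDM. At t=6 the remaining stream is a growing perpetuity with first payment D_7 = 3.81.
V_6 = D_7/(r−g) = 3.81/(0.12−0.0318) = 43.1973
P₀ = V_6/(1+r)^6 = 43.1973/(1+0.12)^6 = 21.8851

CHF 21.89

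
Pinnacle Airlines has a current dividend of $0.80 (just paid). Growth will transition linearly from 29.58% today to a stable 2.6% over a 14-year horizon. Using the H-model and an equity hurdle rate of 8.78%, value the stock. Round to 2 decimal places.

$37.73

H-model: P₀ = D₀[(1+g_L) + H(g_S−g_L)]/(r−g_L), with H = 14/2 = 7.
P₀ = 0.80 × [(1+0.026) + 7×(0.2958−0.026)] / (0.0878−0.026)
   = 0.80 × 2.9146 / 0.0618 = 37.7294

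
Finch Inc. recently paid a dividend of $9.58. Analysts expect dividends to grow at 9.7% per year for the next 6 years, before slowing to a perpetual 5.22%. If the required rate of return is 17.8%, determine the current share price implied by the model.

$97.39

Two-stage DDM. Project D₁…D_6 at 0.097, terminal growth 0.0522, discount at r = 0.178.
D_1 = 10.5093
D_2 = 11.5287
D_3 = 12.6469
D_4 = 13.8737
D_5 = 15.2194
D_6 = 16.6957
Terminal value at t=6: TV = D_7/(r−g) = 17.5672/(0.178−0.0522) = 139.6442
P₀ = 10.5093/(1+0.178)^1 + 11.5287/(1+0.178)^2 + 12.6469/(1+0.178)^3 + 13.8737/(1+0.178)^4 + 15.2194/(1+0.178)^5 + 16.6957/(1+0.178)^6 + 139.6442/(1+0.178)^6 = 97.3852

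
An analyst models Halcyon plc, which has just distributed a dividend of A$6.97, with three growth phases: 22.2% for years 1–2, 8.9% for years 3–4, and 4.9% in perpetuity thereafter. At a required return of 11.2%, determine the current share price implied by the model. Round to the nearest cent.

A$166.81

Three-stage DDM. Project D₁…D_4; terminal Gordon value at t=4 with g = 0.049; discount at r = 0.112.
D_1 = 8.5173
D_2 = 10.4082
D_3 = 11.3345
D_4 = 12.3433
TV_4 = 12.9481/(0.112−0.049) = 205.5256
P₀ = Σ Dₜ/(1+r)ᵗ + TV_4/(1+r)^4 = 166.8070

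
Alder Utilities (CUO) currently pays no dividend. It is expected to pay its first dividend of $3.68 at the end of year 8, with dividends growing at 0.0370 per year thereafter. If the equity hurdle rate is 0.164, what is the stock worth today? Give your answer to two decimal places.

Deferred-dividend DDM. At t=7 the remaining stream is a growing perpetuity with first payment D_8 = 3.68.
V_7 = D_8/(r−g) = 3.68/(0.164−0.037) = 28.9764
P₀ = V_7/(1+r)^7 = 28.9764/(1+0.164)^7 = 10.0086

$10.01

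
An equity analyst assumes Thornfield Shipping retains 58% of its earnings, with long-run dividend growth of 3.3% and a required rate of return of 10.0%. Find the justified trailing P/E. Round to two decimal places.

Payout ratio b = 1 − 0.58 = 0.42.
Justified trailing P/E = b(1+g)/(r−g) = 0.42×(1+0.033)/(0.1−0.033) = 6.4755

6.48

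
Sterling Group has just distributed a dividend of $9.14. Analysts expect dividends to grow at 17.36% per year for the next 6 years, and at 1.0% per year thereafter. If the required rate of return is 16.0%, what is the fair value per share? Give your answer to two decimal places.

$123.14

Two-stage DDM. Project D₁…D_6 at 0.1736, terminal growth 0.01, discount at r = 0.16.
D_1 = 10.7267
D_2 = 12.5889
D_3 = 14.7743
D_4 = 17.3391
D_5 = 20.3492
D_6 = 23.8818
Terminal value at t=6: TV = D_7/(r−g) = 24.1206/(0.16−0.01) = 160.8040
P₀ = 10.7267/(1+0.16)^1 + 12.5889/(1+0.16)^2 + 14.7743/(1+0.16)^3 + 17.3391/(1+0.16)^4 + 20.3492/(1+0.16)^5 + 23.8818/(1+0.16)^6 + 160.8040/(1+0.16)^6 = 123.1356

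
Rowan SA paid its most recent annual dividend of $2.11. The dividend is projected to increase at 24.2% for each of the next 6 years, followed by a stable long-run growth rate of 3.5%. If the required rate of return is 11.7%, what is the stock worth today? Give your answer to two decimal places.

$68.98

Two-stage DDM. Project D₁…D_6 at 0.242, terminal growth 0.035, discount at r = 0.117.
D_1 = 2.6206
D_2 = 3.2548
D_3 = 4.0425
D_4 = 5.0208
D_5 = 6.2358
D_6 = 7.7448
Terminal value at t=6: TV = D_7/(r−g) = 8.0159/(0.117−0.035) = 97.7549
P₀ = 2.6206/(1+0.117)^1 + 3.2548/(1+0.117)^2 + 4.0425/(1+0.117)^3 + 5.0208/(1+0.117)^4 + 6.2358/(1+0.117)^5 + 7.7448/(1+0.117)^6 + 97.7549/(1+0.117)^6 = 68.9833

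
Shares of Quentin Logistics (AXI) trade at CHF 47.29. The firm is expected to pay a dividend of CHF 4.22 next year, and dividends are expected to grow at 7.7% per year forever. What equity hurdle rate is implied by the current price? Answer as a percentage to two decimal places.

Rearranging the constant-growth DDM: r = D₁/P₀ + g.
r = 4.2200 / 47.29 + 0.077 = 0.08924 + 0.077 = 0.16624

16.62%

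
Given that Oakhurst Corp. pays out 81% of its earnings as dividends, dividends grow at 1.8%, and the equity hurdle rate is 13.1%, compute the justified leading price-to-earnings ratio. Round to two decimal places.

Justified leading P/E = b/(r−g) = 0.81/(0.131−0.018) = 7.1681

7.17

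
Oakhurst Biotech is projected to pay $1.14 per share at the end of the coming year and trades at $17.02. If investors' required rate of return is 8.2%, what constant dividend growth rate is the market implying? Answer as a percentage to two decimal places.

From P₀ = D₁/(r − g), the implied growth is g = r − D₁/P₀.
g = 0.082 − 1.14/17.02 = 0.082 − 0.06698 = 0.01502

1.50%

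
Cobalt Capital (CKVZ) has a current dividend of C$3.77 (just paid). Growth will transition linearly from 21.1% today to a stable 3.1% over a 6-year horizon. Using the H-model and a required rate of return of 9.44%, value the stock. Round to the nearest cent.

H-model: P₀ = D₀[(1+g_L) + H(g_S−g_L)]/(r−g_L), with H = 6/2 = 3.
P₀ = 3.77 × [(1+0.031) + 3×(0.211−0.031)] / (0.0944−0.031)
   = 3.77 × 1.5710 / 0.0634 = 93.4175

C$93.42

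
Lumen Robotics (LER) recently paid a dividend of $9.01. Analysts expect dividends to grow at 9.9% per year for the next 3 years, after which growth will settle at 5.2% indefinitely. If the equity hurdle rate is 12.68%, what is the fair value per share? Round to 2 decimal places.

$143.29

Two-stage DDM. Project D₁…D_3 at 0.099, terminal growth 0.052, discount at r = 0.1268.
D_1 = 9.9020
D_2 = 10.8823
D_3 = 11.9596
Terminal value at t=3: TV = D_4/(r−g) = 12.5815/(0.1268−0.052) = 168.2023
P₀ = 9.9020/(1+0.1268)^1 + 10.8823/(1+0.1268)^2 + 11.9596/(1+0.1268)^3 + 168.2023/(1+0.1268)^3 = 143.2867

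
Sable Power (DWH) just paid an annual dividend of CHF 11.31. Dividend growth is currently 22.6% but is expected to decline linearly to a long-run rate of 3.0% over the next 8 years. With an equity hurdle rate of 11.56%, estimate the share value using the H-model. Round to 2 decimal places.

CHF 239.68

H-model: P₀ = D₀[(1+g_L) + H(g_S−g_L)]/(r−g_L), with H = 8/2 = 4.
P₀ = 11.31 × [(1+0.03) + 4×(0.226−0.03)] / (0.1156−0.03)
   = 11.31 × 1.8140 / 0.0856 = 239.6769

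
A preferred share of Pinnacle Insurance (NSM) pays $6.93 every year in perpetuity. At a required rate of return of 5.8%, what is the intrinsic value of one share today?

$119.48

Zero-growth DDM (perpetuity): P₀ = D/r = 6.93 / 0.058 = 119.4828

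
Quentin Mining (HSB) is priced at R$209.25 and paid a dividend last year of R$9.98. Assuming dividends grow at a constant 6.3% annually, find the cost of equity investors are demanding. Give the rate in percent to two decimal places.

11.37%

Rearranging the constant-growth DDM: r = D₁/P₀ + g.
D₁ = 9.98 × (1 + 0.063) = 10.6087.
r = 10.6087 / 209.25 + 0.063 = 0.05070 + 0.063 = 0.11370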